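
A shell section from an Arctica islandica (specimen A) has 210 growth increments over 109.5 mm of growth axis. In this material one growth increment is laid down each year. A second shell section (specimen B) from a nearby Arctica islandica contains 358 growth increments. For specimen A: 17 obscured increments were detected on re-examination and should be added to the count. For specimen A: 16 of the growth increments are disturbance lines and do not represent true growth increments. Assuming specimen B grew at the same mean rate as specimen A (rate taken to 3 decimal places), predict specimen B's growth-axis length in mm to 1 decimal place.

185.8 mm

Specimen A: correcting the raw count gives 210 − 16 + 17 = 211 true growth increments.
A: Extension rate ≈ 109.5 / 211 = 0.519 mm/year.
B's length ≈ 0.519 × 358 = 185.8 mm.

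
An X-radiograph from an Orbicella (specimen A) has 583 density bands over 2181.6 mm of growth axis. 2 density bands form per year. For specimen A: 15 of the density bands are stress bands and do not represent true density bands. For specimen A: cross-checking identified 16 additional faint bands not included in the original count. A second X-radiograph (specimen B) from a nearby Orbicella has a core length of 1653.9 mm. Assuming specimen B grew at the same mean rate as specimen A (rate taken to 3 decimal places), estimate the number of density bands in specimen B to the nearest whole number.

443 density bands

Specimen A: adjusted count: 583 − 15 + 16 = 584 density bands.
Specimen A: dividing by 2 density bands per year: 584 / 2 = 292 years.
A: Mean rate = 2181.6 mm / 292 years ≈ 7.471 mm/yr.
Specimen B: 1653.9 mm / 7.471 mm per year = 221.38 years; at 2 density bands per year that is 221.38 × 2 ≈ 443 density bands.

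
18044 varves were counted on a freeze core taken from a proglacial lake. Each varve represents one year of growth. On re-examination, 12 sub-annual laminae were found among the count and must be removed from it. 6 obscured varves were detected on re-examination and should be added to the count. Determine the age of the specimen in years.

18038 years

After corrections the count is 18044 − 12 + 6 = 18038 varves.
With a one-to-one varve periodicity this is 18038 years.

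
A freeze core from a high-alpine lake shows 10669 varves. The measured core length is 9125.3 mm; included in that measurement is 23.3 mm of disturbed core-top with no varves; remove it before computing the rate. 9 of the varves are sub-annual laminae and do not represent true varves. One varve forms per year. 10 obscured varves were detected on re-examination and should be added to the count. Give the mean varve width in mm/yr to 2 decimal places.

0.85 mm/yr

True varve count = 10669 − 9 + 10 = 10670.
Net length = 9125.3 − 23.3 = 9102.0 mm.
Mean rate = 9102.0 mm / 10670 years ≈ 0.85 mm/yr.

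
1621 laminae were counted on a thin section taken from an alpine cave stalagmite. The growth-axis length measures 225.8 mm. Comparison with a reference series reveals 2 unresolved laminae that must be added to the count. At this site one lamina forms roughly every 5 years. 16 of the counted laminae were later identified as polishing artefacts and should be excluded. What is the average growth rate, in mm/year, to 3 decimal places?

After corrections the count is 1621 − 16 + 2 = 1607 laminae.
At 5 years per lamina, 1607 × 5 = 8035 years.
Extension rate ≈ 225.8 / 8035 = 0.028 mm/year.

0.028 mm/year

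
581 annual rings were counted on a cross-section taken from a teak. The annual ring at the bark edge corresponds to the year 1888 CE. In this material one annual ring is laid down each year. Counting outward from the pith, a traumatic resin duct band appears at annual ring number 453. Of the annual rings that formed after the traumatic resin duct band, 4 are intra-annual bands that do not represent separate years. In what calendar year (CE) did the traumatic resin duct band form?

1764 CE

Between annual ring 453 and the bark edge there are 581 − 453 = 128 annual rings.
Excluding 4 false annual rings: 128 − 4 = 124.
Counting back 124 years from 1888 CE places the traumatic resin duct band in 1888 − 124 = 1764 CE.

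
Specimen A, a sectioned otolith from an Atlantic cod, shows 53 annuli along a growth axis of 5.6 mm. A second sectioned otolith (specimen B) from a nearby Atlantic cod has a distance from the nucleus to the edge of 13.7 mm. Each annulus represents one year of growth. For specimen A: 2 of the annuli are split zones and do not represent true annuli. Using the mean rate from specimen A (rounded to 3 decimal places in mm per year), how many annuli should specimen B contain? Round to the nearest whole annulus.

Specimen A: adjusted count: 53 − 2 = 51 annuli.
A: Extension rate ≈ 5.6 / 51 = 0.110 mm/yr.
Specimen B: 13.7 mm / 0.110 mm per year = 124.55 years ≈ 125 annuli.

125 annuli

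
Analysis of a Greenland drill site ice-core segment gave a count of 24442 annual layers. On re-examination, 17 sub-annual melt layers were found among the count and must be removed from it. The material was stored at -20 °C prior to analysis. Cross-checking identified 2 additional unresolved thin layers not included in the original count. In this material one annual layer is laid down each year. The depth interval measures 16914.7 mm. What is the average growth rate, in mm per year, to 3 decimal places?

0.692 mm per year

Correcting the raw count gives 24442 − 17 + 2 = 24427 true annual layers.
Extension rate ≈ 16914.7 / 24427 = 0.692 mm per year.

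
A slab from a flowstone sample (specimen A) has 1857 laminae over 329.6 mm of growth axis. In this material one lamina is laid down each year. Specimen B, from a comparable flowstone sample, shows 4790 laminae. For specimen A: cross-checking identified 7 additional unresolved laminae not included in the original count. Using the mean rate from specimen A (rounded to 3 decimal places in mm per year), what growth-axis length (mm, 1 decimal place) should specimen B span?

847.8 mm

Specimen A: correcting the raw count gives 1857 + 7 = 1864 true laminae.
A: 329.6 mm over 1864 years gives 329.6 / 1864 ≈ 0.177 mm/year.
For B, 0.177 mm/year × 4790 years = 847.8 mm.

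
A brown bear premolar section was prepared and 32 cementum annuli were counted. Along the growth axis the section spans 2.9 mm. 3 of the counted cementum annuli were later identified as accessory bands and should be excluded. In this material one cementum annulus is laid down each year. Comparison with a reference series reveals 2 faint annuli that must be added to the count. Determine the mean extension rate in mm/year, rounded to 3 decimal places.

0.094 mm/year

Correcting the raw count gives 32 − 3 + 2 = 31 true cementum annuli.
2.9 mm over 31 years gives 2.9 / 31 ≈ 0.094 mm/year.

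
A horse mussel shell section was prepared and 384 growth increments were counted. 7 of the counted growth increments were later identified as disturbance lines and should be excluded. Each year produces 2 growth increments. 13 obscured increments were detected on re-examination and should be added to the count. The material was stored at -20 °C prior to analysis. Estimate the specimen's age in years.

Adjusted count: 384 − 7 + 13 = 390 growth increments.
With 2 growth increments per year, 390 / 2 = 195 years.

195 yr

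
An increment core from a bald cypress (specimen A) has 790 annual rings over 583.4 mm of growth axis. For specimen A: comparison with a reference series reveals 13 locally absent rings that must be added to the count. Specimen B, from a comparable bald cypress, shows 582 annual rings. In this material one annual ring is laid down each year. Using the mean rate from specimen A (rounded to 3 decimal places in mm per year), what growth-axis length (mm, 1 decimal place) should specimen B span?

Specimen A: after corrections the count is 790 + 13 = 803 annual rings.
A: Extension rate ≈ 583.4 / 803 = 0.727 mm per year.
For B, 0.727 mm/year × 582 years = 423.1 mm.

423.1 mm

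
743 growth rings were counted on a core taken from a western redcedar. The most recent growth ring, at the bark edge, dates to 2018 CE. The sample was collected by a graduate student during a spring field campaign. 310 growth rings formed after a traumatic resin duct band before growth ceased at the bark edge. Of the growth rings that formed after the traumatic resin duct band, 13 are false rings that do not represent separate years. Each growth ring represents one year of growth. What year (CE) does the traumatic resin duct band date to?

310 growth rings formed after the traumatic resin duct band.
Excluding 13 false growth rings: 310 − 13 = 297.
Counting back 297 years from 2018 CE places the traumatic resin duct band in 2018 − 297 = 1721 CE.

1721 CE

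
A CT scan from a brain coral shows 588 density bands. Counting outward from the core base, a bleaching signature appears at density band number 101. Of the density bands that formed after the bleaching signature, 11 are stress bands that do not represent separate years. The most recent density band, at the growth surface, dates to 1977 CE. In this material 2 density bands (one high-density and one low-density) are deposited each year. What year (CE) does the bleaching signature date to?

588 − 101 = 487 density bands lie beyond the bleaching signature toward the growth surface.
487 − 11 false = 476 true density bands after the bleaching signature.
Dividing by 2 density bands per year: 476 / 2 = 238 years.
1977 − 238 = 1739 CE.

1739 CE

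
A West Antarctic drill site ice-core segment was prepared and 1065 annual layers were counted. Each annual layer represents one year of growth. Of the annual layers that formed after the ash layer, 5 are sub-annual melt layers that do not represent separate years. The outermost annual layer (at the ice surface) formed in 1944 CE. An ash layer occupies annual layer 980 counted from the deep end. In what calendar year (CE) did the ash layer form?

1864 CE

1065 − 980 = 85 annual layers lie beyond the ash layer toward the ice surface.
85 − 5 false = 80 true annual layers after the ash layer.
Counting back 80 years from 1944 CE places the ash layer in 1944 − 80 = 1864 CE.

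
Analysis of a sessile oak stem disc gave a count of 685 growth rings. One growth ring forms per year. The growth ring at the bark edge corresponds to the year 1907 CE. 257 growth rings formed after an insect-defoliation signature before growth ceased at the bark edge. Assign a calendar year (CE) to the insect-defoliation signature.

There are 257 growth rings younger than the insect-defoliation signature.
The growth ring at the bark edge is 1907 CE, so the insect-defoliation signature dates to 1907 − 257 = 1650 CE.

1650 CE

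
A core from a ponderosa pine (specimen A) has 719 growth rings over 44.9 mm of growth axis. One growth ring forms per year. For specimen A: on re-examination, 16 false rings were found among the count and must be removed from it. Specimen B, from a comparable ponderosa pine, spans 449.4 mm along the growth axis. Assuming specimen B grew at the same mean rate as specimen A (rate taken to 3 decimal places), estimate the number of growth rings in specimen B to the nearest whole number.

Specimen A: after corrections the count is 719 − 16 = 703 growth rings.
A: Mean rate = 44.9 mm / 703 years ≈ 0.064 mm per year.
Specimen B: 449.4 mm / 0.064 mm per year = 7021.87 years ≈ 7022 growth rings.

7022 growth rings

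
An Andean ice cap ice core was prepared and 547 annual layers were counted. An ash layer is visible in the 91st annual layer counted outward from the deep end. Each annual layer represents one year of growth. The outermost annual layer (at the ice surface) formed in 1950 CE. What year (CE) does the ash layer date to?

547 − 91 = 456 annual layers lie beyond the ash layer toward the ice surface.
Counting back 456 years from 1950 CE places the ash layer in 1950 − 456 = 1494 CE.

1494 CE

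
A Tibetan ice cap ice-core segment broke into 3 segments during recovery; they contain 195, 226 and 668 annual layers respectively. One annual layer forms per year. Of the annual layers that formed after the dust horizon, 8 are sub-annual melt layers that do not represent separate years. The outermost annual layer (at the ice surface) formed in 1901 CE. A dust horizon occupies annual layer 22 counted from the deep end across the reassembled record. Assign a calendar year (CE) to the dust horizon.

Total annual layers = 195 + 226 + 668 = 1089.
The dust horizon sits at annual layer 22 from the deep end, so 1089 − 22 = 1067 annual layers formed after it.
Removing the 8 false annual layers leaves 1067 − 8 = 1059 true annual layers beyond the dust horizon.
The annual layer at the ice surface is 1901 CE, so the dust horizon dates to 1901 − 1059 = 842 CE.

842 CE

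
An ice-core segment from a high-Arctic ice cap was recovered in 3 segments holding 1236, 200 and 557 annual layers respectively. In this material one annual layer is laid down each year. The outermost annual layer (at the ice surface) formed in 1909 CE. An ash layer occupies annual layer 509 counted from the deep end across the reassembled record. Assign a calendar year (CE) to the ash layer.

425 CE

Total annual layers = 1236 + 200 + 557 = 1993.
The ash layer sits at annual layer 509 from the deep end, so 1993 − 509 = 1484 annual layers formed after it.
Counting back 1484 years from 1909 CE places the ash layer in 1909 − 1484 = 425 CE.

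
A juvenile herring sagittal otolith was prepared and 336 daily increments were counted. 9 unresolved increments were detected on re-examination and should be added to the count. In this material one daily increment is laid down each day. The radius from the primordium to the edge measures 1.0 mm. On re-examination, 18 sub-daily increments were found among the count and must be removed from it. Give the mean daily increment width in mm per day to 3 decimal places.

True daily increment count = 336 − 18 + 9 = 327.
1.0 mm over 327 days gives 1.0 / 327 ≈ 0.003 mm per day.

0.003 mm per day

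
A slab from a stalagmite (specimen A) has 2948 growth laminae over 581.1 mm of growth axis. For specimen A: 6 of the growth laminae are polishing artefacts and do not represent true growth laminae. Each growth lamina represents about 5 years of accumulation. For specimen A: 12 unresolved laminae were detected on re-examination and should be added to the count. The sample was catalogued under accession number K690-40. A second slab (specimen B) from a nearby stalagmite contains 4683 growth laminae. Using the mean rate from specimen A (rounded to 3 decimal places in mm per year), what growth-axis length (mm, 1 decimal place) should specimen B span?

913.2 mm

Specimen A: after corrections the count is 2948 − 6 + 12 = 2954 growth laminae.
Specimen A: 2954 growth laminae at 5 years each span 2954 × 5 = 14770 years.
A: Mean rate = 581.1 mm / 14770 years ≈ 0.039 mm per year.
Specimen B: 4683 growth laminae at 5 years each span 4683 × 5 = 23415 years. Length of B = 0.039 × 23415 = 913.2 mm.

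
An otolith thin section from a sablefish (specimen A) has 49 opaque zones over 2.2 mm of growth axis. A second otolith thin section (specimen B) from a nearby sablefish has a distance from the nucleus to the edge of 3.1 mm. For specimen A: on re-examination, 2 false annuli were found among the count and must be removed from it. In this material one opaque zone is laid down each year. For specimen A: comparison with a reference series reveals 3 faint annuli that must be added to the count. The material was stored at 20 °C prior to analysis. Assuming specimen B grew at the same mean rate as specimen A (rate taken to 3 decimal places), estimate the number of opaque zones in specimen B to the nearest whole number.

Specimen A: after corrections the count is 49 − 2 + 3 = 50 opaque zones.
A: Extension rate ≈ 2.2 / 50 = 0.044 mm per year.
Specimen B: 3.1 mm / 0.044 mm per year = 70.45 years ≈ 70 opaque zones.

70 opaque zones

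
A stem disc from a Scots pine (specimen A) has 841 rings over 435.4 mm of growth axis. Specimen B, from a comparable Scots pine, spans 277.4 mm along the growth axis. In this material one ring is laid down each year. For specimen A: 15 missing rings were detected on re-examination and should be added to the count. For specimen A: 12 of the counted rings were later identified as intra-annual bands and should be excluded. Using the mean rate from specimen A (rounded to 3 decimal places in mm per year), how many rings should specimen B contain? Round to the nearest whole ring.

538 rings

Specimen A: correcting the raw count gives 841 − 12 + 15 = 844 true rings.
A: Extension rate ≈ 435.4 / 844 = 0.516 mm per year.
Specimen B: 277.4 mm / 0.516 mm per year = 537.60 years ≈ 538 rings.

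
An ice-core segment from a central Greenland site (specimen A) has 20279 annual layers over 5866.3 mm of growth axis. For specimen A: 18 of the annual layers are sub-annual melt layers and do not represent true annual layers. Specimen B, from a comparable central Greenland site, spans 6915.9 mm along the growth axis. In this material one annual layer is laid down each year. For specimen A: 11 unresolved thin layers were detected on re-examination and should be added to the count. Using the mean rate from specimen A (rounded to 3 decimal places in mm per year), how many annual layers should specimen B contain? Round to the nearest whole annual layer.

Specimen A: after corrections the count is 20279 − 18 + 11 = 20272 annual layers.
A: Extension rate ≈ 5866.3 / 20272 = 0.289 mm/year.
B spans 6915.9 / 0.289 = 23930.45 years ≈ 23930 annual layers.

23930 annual layers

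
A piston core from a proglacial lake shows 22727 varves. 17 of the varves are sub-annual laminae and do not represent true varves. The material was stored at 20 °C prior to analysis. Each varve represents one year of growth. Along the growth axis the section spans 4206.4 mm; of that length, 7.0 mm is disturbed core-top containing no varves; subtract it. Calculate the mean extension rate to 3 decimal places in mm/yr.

Correcting the raw count gives 22727 − 17 = 22710 true varves.
Net length = 4206.4 − 7.0 = 4199.4 mm.
Extension rate ≈ 4199.4 / 22710 = 0.185 mm/yr.

0.185 mm/yr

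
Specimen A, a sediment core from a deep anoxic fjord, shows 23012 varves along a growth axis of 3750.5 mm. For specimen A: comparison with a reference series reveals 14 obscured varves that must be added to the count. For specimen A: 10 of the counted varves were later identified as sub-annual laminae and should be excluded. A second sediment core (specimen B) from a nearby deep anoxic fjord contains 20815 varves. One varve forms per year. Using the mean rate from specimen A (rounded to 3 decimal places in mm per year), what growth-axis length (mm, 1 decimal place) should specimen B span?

Specimen A: adjusted count: 23012 − 10 + 14 = 23016 varves.
A: 3750.5 mm over 23016 years gives 3750.5 / 23016 ≈ 0.163 mm/yr.
Length of B = 0.163 × 20815 = 3392.8 mm.

3392.8 mm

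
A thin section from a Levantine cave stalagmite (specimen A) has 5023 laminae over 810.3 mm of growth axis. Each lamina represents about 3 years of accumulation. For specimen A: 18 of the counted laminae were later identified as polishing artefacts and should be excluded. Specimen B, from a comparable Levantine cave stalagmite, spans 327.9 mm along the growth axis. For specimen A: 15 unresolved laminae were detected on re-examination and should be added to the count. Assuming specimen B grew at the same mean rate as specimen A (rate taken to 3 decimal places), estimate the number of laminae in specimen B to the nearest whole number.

Specimen A: adjusted count: 5023 − 18 + 15 = 5020 laminae.
Specimen A: at 3 years per lamina, 5020 × 3 = 15060 years.
A: Mean rate = 810.3 mm / 15060 years ≈ 0.054 mm/yr.
For B, 327.9 / 0.054 = 6072.22 years; at 3 years per lamina that is 6072.22 / 3 ≈ 2024 laminae.

2024 laminae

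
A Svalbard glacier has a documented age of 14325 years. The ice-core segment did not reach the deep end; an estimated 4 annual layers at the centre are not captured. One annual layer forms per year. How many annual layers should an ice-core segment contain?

Expected annual layers over 14325 years: 14325.
Subtracting the 4 annual layers not captured gives 14325 − 4 = 14321 annual layers in the record.

14321 annual layers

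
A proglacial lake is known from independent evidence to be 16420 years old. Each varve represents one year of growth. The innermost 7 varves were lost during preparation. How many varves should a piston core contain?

At one varve per year, 16420 years correspond to 16420 varves.
16420 − 7 missed = 16413 varves expected in the prepared section.

16413 varves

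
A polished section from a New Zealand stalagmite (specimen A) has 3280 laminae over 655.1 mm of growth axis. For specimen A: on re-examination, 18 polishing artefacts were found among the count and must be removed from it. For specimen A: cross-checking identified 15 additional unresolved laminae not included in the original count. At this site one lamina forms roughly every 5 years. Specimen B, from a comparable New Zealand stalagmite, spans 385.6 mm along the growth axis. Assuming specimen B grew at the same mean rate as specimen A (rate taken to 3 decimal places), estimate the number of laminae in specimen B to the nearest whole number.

Specimen A: after corrections the count is 3280 − 18 + 15 = 3277 laminae.
Specimen A: 3277 laminae at 5 years each span 3277 × 5 = 16385 years.
A: 655.1 mm over 16385 years gives 655.1 / 16385 ≈ 0.040 mm per year.
B spans 385.6 / 0.040 = 9640.00 years; at 5 years per lamina that is 9640.00 / 5 ≈ 1928 laminae.

1928 laminae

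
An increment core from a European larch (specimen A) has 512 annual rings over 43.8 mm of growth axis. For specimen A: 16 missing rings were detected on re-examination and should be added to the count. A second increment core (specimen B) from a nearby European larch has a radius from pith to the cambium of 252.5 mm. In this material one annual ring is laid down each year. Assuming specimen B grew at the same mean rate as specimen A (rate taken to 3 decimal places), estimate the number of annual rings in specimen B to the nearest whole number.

Specimen A: correcting the raw count gives 512 + 16 = 528 true annual rings.
A: Mean rate = 43.8 mm / 528 years ≈ 0.083 mm/year.
B spans 252.5 / 0.083 = 3042.17 years ≈ 3042 annual rings.

3042 annual rings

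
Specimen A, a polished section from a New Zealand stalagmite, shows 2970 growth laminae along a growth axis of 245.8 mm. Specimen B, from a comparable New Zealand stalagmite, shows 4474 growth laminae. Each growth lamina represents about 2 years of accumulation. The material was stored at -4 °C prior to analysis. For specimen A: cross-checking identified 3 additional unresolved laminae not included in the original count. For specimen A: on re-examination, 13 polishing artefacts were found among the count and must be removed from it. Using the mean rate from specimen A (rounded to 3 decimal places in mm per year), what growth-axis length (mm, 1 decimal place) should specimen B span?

Specimen A: correcting the raw count gives 2970 − 13 + 3 = 2960 true growth laminae.
Specimen A: 2960 growth laminae at 2 years each span 2960 × 2 = 5920 years.
A: 245.8 mm over 5920 years gives 245.8 / 5920 ≈ 0.042 mm per year.
Specimen B: 4474 growth laminae at 2 years each span 4474 × 2 = 8948 years. Length of B = 0.042 × 8948 = 375.8 mm.

375.8 mm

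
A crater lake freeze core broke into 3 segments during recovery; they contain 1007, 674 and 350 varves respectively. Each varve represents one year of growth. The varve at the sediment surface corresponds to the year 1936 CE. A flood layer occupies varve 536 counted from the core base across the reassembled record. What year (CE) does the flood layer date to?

441 CE

Total varves = 1007 + 674 + 350 = 2031.
Between varve 536 and the sediment surface there are 2031 − 536 = 1495 varves.
1936 − 1495 = 441 CE.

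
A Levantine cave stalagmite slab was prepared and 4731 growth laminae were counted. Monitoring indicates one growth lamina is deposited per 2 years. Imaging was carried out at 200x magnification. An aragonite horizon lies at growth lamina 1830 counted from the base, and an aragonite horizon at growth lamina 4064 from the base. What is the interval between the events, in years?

4468 years

Separation: 4064 − 1830 = 2234 growth laminae.
At 2 years per growth lamina, 2234 × 2 = 4468 years.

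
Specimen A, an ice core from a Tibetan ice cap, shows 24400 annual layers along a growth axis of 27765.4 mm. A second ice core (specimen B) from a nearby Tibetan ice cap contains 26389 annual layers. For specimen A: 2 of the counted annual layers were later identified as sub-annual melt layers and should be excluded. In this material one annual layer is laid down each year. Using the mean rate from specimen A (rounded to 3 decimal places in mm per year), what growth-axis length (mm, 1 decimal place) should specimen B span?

30030.7 mm

Specimen A: correcting the raw count gives 24400 − 2 = 24398 true annual layers.
A: 27765.4 mm over 24398 years gives 27765.4 / 24398 ≈ 1.138 mm/year.
Length of B = 1.138 × 26389 = 30030.7 mm.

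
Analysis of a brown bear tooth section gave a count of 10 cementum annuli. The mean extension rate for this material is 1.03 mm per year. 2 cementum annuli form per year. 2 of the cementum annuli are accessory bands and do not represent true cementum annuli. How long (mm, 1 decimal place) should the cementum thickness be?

Adjusted count: 10 − 2 = 8 cementum annuli.
Dividing by 2 cementum annuli per year: 8 / 2 = 4 years.
4 years at 1.03 mm/year gives 1.03 × 4 = 4.1 mm.

4.1 mm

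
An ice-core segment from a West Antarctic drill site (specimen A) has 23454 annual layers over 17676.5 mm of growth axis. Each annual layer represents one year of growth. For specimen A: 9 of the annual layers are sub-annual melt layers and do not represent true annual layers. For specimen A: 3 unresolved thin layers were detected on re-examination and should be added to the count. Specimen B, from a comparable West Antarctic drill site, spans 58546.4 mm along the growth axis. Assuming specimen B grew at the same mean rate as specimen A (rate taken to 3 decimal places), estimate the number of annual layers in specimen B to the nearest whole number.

77648 annual layers

Specimen A: true annual layer count = 23454 − 9 + 3 = 23448.
A: Extension rate ≈ 17676.5 / 23448 = 0.754 mm/year.
For B, 58546.4 / 0.754 = 77647.75 years ≈ 77648 annual layers.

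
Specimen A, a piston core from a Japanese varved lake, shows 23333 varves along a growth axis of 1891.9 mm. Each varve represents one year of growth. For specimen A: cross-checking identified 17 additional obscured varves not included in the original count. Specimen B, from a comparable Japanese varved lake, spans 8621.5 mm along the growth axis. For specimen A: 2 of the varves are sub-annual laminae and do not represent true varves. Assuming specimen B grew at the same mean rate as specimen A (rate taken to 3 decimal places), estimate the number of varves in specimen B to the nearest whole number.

106438 varves

Specimen A: true varve count = 23333 − 2 + 17 = 23348.
A: 1891.9 mm over 23348 years gives 1891.9 / 23348 ≈ 0.081 mm/yr.
For B, 8621.5 / 0.081 = 106438.27 years ≈ 106438 varves.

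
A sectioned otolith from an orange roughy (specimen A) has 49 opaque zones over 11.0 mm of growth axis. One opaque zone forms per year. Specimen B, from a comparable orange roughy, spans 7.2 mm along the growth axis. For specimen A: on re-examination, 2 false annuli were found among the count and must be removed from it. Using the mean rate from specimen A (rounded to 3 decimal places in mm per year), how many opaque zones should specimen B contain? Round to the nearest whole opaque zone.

31 opaque zones

Specimen A: true opaque zone count = 49 − 2 = 47.
A: 11.0 mm over 47 years gives 11.0 / 47 ≈ 0.234 mm/year.
B spans 7.2 / 0.234 = 30.77 years ≈ 31 opaque zones.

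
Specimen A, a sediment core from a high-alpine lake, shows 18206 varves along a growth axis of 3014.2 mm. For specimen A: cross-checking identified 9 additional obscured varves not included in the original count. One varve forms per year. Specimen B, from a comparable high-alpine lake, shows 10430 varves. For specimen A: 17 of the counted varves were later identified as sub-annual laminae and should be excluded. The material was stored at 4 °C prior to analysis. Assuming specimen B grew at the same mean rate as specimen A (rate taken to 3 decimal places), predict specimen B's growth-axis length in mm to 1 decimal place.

1731.4 mm

Specimen A: after corrections the count is 18206 − 17 + 9 = 18198 varves.
A: Extension rate ≈ 3014.2 / 18198 = 0.166 mm per year.
B's length ≈ 0.166 × 10430 = 1731.4 mm.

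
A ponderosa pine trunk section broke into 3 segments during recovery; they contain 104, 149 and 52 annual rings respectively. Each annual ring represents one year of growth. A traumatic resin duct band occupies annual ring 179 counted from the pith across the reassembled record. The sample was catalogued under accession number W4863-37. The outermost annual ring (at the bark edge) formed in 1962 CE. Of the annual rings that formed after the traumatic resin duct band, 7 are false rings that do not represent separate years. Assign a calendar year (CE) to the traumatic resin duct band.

Total annual rings = 104 + 149 + 52 = 305.
The traumatic resin duct band sits at annual ring 179 from the pith, so 305 − 179 = 126 annual rings formed after it.
Removing the 7 false annual rings leaves 126 − 7 = 119 true annual rings beyond the traumatic resin duct band.
1962 − 119 = 1843 CE.

1843 CE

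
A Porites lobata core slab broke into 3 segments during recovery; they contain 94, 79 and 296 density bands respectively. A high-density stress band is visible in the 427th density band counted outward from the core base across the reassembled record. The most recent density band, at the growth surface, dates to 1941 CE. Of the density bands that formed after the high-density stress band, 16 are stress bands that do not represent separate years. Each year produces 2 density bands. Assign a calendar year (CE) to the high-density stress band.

1928 CE

Total density bands = 94 + 79 + 296 = 469.
The high-density stress band sits at density band 427 from the core base, so 469 − 427 = 42 density bands formed after it.
42 − 16 false = 26 true density bands after the high-density stress band.
With 2 density bands per year, 26 / 2 = 13 years.
1941 − 13 = 1928 CE.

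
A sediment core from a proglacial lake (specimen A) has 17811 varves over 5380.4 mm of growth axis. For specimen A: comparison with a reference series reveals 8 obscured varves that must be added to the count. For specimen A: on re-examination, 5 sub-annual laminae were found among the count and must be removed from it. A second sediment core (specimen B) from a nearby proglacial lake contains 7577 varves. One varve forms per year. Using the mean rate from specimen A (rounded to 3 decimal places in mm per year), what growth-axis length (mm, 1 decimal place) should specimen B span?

Specimen A: after corrections the count is 17811 − 5 + 8 = 17814 varves.
A: Extension rate ≈ 5380.4 / 17814 = 0.302 mm/year.
For B, 0.302 mm/year × 7577 years = 2288.3 mm.

2288.3 mm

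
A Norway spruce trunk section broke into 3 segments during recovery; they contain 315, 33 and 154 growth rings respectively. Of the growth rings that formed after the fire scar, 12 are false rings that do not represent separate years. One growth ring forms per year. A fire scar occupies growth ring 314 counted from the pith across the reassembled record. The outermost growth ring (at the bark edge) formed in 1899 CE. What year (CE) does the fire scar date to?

Total growth rings = 315 + 33 + 154 = 502.
Between growth ring 314 and the bark edge there are 502 − 314 = 188 growth rings.
188 − 12 false = 176 true growth rings after the fire scar.
Counting back 176 years from 1899 CE places the fire scar in 1899 − 176 = 1723 CE.

1723 CE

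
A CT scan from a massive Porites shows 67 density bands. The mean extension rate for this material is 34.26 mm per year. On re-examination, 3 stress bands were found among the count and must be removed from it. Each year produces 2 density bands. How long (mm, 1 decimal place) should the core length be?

1096.3 mm

Adjusted count: 67 − 3 = 64 density bands.
64 density bands at 2 per year is 64 / 2 = 32 years.
Length ≈ 34.26 × 32 = 1096.3 mm.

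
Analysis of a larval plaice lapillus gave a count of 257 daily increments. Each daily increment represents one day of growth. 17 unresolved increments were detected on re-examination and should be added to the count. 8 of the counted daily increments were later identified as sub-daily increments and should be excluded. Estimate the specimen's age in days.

True daily increment count = 257 − 8 + 17 = 266.
One daily increment per day makes the duration 266 days.

266 days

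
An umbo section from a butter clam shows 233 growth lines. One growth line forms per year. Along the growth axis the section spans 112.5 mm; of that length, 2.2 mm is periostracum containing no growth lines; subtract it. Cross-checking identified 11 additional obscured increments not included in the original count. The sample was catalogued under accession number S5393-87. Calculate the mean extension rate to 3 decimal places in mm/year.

Correcting the raw count gives 233 + 11 = 244 true growth lines.
Net length = 112.5 − 2.2 = 110.3 mm.
Extension rate ≈ 110.3 / 244 = 0.452 mm/year.

0.452 mm/year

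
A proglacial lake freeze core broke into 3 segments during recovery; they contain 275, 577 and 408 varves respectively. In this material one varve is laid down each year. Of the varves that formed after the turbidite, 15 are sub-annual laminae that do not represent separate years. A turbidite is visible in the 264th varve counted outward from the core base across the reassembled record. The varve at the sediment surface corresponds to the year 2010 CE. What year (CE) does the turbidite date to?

Total varves = 275 + 577 + 408 = 1260.
1260 − 264 = 996 varves lie beyond the turbidite toward the sediment surface.
996 − 15 false = 981 true varves after the turbidite.
2010 − 981 = 1029 CE.

1029 CE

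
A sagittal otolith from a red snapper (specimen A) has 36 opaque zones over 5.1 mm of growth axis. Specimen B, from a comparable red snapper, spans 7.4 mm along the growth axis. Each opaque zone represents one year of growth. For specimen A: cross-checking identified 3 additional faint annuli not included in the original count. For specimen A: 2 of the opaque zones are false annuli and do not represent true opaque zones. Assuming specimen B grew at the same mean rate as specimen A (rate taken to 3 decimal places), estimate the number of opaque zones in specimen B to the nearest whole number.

Specimen A: correcting the raw count gives 36 − 2 + 3 = 37 true opaque zones.
A: Extension rate ≈ 5.1 / 37 = 0.138 mm/yr.
B spans 7.4 / 0.138 = 53.62 years ≈ 54 opaque zones.

54 opaque zones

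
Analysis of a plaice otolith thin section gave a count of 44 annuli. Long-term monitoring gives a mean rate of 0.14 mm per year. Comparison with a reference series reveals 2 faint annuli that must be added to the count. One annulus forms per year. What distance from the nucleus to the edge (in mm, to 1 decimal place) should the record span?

True annulus count = 44 + 2 = 46.
Length ≈ 0.14 × 46 = 6.4 mm.

6.4 mm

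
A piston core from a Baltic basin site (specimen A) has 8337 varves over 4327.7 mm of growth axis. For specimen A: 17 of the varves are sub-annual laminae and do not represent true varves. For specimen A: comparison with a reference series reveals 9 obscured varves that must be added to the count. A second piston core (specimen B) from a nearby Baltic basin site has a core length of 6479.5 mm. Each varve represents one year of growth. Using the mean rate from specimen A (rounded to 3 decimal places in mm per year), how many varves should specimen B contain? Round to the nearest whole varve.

Specimen A: true varve count = 8337 − 17 + 9 = 8329.
A: 4327.7 mm over 8329 years gives 4327.7 / 8329 ≈ 0.520 mm/year.
For B, 6479.5 / 0.520 = 12460.58 years ≈ 12461 varves.

12461 varves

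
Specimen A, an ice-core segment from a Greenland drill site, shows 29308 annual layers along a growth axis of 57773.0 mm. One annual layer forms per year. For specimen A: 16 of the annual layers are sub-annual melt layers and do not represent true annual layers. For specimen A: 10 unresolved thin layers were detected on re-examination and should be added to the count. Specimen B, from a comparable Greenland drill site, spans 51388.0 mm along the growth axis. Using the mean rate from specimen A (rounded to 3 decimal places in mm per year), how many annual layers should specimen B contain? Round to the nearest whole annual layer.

26059 annual layers

Specimen A: after corrections the count is 29308 − 16 + 10 = 29302 annual layers.
A: Mean rate = 57773.0 mm / 29302 years ≈ 1.972 mm/year.
For B, 51388.0 / 1.972 = 26058.82 years ≈ 26059 annual layers.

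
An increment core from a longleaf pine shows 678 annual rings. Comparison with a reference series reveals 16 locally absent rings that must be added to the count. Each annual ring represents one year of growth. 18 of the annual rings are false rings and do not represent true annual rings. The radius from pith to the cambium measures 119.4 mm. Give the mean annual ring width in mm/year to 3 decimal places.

0.177 mm/year

Adjusted count: 678 − 18 + 16 = 676 annual rings.
119.4 mm over 676 years gives 119.4 / 676 ≈ 0.177 mm/year.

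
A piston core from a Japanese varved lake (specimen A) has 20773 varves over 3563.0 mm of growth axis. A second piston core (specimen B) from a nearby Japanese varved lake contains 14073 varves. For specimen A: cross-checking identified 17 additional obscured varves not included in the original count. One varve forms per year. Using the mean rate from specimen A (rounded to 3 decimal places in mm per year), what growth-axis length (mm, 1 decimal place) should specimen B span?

2406.5 mm

Specimen A: correcting the raw count gives 20773 + 17 = 20790 true varves.
A: 3563.0 mm over 20790 years gives 3563.0 / 20790 ≈ 0.171 mm/yr.
Length of B = 0.171 × 14073 = 2406.5 mm.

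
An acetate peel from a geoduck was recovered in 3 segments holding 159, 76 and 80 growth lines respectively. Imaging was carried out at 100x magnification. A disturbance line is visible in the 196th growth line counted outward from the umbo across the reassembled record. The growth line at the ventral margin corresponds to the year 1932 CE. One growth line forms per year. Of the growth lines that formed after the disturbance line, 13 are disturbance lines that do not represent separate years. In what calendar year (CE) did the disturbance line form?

Total growth lines = 159 + 76 + 80 = 315.
The disturbance line sits at growth line 196 from the umbo, so 315 − 196 = 119 growth lines formed after it.
119 − 13 false = 106 true growth lines after the disturbance line.
1932 − 106 = 1826 CE.

1826 CE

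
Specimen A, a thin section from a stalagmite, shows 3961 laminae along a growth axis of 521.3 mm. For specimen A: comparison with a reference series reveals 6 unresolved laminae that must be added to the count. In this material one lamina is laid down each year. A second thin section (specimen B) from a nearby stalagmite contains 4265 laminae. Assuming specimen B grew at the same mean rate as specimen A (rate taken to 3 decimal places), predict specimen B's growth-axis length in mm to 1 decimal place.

558.7 mm

Specimen A: adjusted count: 3961 + 6 = 3967 laminae.
A: Extension rate ≈ 521.3 / 3967 = 0.131 mm per year.
For B, 0.131 mm/year × 4265 years = 558.7 mm.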